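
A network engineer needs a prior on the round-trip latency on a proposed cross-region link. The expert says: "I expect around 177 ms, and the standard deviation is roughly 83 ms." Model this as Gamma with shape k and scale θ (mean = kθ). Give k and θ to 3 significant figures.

For Gamma(k, scale θ): mean = kθ, variance = kθ², so CV = 1/√k.
CV = SD/mean = 83/177 = 0.4689, hence k = 1/CV² = 4.55.
Then θ = mean/k = 177/4.55 = 38.9.

k ≈ 4.55, θ ≈ 38.9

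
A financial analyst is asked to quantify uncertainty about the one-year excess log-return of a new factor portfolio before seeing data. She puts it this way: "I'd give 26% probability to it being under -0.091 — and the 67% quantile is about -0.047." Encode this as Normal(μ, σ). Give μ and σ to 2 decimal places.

For Normal(μ,σ), the p-quantile is μ + z_p·σ. Here z_{0.26} = -0.6433, z_{0.67} = 0.4399.
So -0.091 = μ − 0.6433σ and -0.047 = μ + 0.4399σ.
Subtracting: σ = (-0.047 − -0.091)/(0.4399 − (-0.6433)) = 0.04.
Then μ = -0.091 − (-0.6433)·0.04 = -0.06.

μ = -0.06, σ = 0.04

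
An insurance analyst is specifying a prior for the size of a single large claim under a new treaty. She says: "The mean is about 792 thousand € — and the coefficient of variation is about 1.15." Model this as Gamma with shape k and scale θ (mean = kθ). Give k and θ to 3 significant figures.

k ≈ 0.756, θ ≈ 1050

For Gamma(k, scale θ): mean = kθ, variance = kθ², so CV = 1/√k.
CV = 1.15, hence k = 1/CV² = 0.756.
Then θ = mean/k = 792/0.756 = 1050.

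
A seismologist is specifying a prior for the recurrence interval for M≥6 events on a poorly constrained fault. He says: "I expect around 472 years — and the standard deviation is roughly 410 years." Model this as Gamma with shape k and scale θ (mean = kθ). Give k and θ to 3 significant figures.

For Gamma(k, scale θ): mean = kθ, variance = kθ², so CV = 1/√k.
CV = SD/mean = 410/472 = 0.8686, hence k = 1/CV² = 1.33.
Then θ = mean/k = 472/1.33 = 356.

k ≈ 1.33, θ ≈ 356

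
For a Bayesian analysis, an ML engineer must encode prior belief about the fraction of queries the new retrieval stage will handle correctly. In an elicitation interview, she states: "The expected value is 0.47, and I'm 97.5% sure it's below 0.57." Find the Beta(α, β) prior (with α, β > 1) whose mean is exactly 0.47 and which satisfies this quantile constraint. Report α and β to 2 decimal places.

α ≈ 44.84, β ≈ 50.56

With mean 0.47 fixed, write α = 0.47s, β = 0.53s where s = α+β.
Need P(θ < 0.57) = 0.975 under Beta(0.47s, 0.53s). Normal approximation: (q−m)/√(m(1−m)/s) ≈ z_{0.975} = 1.96, so s ≈ 0.47·0.53·(1.96)²/(0.57−0.47)² = 95.7.
At s = 95.7: P(θ<0.57) ≈ 0.975. Adjusting to match 0.975 gives s ≈ 95.40.
So α = 0.47·95.40 ≈ 44.84, β = 0.53·95.40 ≈ 50.56.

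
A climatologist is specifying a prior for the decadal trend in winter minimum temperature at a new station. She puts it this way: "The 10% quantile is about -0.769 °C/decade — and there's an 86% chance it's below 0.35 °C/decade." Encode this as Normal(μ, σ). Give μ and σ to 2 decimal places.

μ = -0.16, σ = 0.47

The p-quantile of Normal(μ,σ) is μ + z_p·σ, with z_{0.1} = -1.282 and z_{0.86} = 1.08.
Eliminate σ: μ = (z₂·x₁ − z₁·x₂)/(z₂ − z₁) = (1.08·-0.769 − (-1.282)·0.35)/2.362 = -0.16.
Then σ = (x₂ − x₁)/(z₂ − z₁) = (0.35 − -0.769)/2.362 = 0.47.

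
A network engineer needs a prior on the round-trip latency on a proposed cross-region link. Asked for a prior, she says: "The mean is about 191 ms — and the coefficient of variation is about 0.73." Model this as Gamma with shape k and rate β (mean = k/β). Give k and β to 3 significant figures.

For Gamma(k, rate β): mean = k/β, variance = k/β², so CV = 1/√k.
CV = 0.73, hence k = 1/CV² = 1.88.
Then β = k/mean = 1.88/191 = 0.00982.

k ≈ 1.88, β ≈ 0.00982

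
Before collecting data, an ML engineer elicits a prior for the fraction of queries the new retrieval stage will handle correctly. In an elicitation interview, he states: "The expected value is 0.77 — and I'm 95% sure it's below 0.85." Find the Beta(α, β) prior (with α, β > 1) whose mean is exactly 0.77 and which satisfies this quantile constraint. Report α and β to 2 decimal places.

α ≈ 50.43, β ≈ 15.06

With mean 0.77 fixed, write α = 0.77s, β = 0.23s where s = α+β.
Need P(θ < 0.85) = 0.95 under Beta(0.77s, 0.23s). Normal approximation: (q−m)/√(m(1−m)/s) ≈ z_{0.95} = 1.64, so s ≈ 0.77·0.23·(1.64)²/(0.85−0.77)² = 74.9.
At s = 74.9: P(θ<0.85) ≈ 0.961. Adjusting to match 0.95 gives s ≈ 65.50.
So α = 0.77·65.50 ≈ 50.43, β = 0.23·65.50 ≈ 15.06.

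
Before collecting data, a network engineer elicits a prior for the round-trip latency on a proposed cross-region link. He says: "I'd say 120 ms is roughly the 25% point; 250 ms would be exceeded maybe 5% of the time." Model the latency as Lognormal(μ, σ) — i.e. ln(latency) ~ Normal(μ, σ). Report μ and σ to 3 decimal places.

If T ~ Lognormal(μ,σ) then ln T ~ Normal(μ,σ), so the p-quantile of ln T is μ + z_p·σ.
ln(120) = 4.787 and ln(250) = 5.521; z_{0.25} = -0.6745, z_{0.95} = 1.645.
σ = (5.521 − 4.787)/(1.645 − (-0.6745)) = 0.316.
μ = 4.787 − (-0.6745)·0.316 = 5.001.

μ ≈ 5.001, σ ≈ 0.316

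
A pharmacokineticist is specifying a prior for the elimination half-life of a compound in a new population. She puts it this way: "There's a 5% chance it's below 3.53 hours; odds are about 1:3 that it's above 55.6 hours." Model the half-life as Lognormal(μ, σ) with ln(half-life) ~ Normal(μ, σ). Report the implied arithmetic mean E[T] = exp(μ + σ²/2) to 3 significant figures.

If T ~ Lognormal(μ,σ) then ln T ~ Normal(μ,σ), so the p-quantile of ln T is μ + z_p·σ.
ln(3.53) = 1.261 and ln(55.6) = 4.018; z_{0.05} = -1.645, z_{0.75} = 0.6745.
σ = (4.018 − 1.261)/(0.6745 − (-1.645)) = 1.189.
μ = 1.261 − (-1.645)·1.189 = 3.216.
E[T] = exp(μ + σ²/2) = exp(3.216 + 0.7064) = 50.5 hours.

E[T] ≈ 50.5 hours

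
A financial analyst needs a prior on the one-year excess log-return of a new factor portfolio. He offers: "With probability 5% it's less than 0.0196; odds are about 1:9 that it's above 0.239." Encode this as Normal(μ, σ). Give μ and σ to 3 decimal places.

The p-quantile of Normal(μ,σ) is μ + z_p·σ, with z_{0.05} = -1.645 and z_{0.9} = 1.282.
Eliminate σ: μ = (z₂·x₁ − z₁·x₂)/(z₂ − z₁) = (1.282·0.0196 − (-1.645)·0.239)/2.926 = 0.143.
Then σ = (x₂ − x₁)/(z₂ − z₁) = (0.239 − 0.0196)/2.926 = 0.075.

μ = 0.143, σ = 0.075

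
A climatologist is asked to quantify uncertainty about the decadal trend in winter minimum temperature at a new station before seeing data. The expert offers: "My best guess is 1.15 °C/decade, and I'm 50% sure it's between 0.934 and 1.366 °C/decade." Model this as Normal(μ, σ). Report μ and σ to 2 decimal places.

A symmetric 50% interval runs μ ± z·σ with z = 0.6745.
Half-width = 0.216, so σ = 0.216/0.6745 = 0.32.
μ is the stated best guess, 1.15.

μ = 1.15, σ = 0.32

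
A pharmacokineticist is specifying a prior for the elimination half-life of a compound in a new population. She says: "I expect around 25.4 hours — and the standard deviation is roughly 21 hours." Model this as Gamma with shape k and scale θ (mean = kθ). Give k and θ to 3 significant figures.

k ≈ 1.46, θ ≈ 17.4

For Gamma(k, scale θ): mean = kθ, variance = kθ², so CV = 1/√k.
CV = SD/mean = 21/25.4 = 0.8268, hence k = 1/CV² = 1.46.
Then θ = mean/k = 25.4/1.46 = 17.4.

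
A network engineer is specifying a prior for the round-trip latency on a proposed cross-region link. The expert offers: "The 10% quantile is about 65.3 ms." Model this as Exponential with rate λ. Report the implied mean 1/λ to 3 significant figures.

mean ≈ 620 ms

P(T < 65.3) = 1 − e^(−λ·65.3) = 0.1, so λ = −ln(1−0.1)/65.3 = −ln(0.9)/65.3 = 0.00161.
Mean = 1/λ = 620 ms.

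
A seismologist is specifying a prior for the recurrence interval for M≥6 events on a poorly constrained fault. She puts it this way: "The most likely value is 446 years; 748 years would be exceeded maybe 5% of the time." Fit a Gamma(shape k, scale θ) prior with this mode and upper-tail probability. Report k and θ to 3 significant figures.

k ≈ 11.4, θ ≈ 42.7

Gamma(k,θ) with k>1 has mode (k−1)θ, so θ = 446/(k−1).
Need P(X < 748) = 0.95 with θ tied to k this way. Start at k = 2, θ = 446: P(X<748) ≈ 0.500.
Too low — raise k to concentrate. Iterating converges to k ≈ 11.4.
Then θ = 446/(11.4−1) ≈ 42.7.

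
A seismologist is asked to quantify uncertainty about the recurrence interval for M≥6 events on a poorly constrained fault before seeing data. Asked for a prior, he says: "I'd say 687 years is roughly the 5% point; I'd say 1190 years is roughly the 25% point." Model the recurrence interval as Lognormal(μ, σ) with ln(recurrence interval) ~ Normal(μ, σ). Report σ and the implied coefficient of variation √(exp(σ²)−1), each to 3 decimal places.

σ ≈ 0.566, CV ≈ 0.615

If T ~ Lognormal(μ,σ) then ln T ~ Normal(μ,σ), so the p-quantile of ln T is μ + z_p·σ.
ln(687) = 6.532 and ln(1190) = 7.082; z_{0.05} = -1.645, z_{0.25} = -0.6745.
σ = (7.082 − 6.532)/(-0.6745 − (-1.645)) = 0.566.
μ = 6.532 − (-1.645)·0.566 = 7.464.
CV = √(exp(σ²)−1) = √(exp(0.3205)−1) = 0.615.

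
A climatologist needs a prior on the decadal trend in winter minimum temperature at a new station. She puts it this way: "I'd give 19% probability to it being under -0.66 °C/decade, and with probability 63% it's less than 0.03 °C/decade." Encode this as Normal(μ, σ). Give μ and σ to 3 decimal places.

μ = -0.159, σ = 0.570

For Normal(μ,σ), the p-quantile is μ + z_p·σ. Here z_{0.19} = -0.8779, z_{0.63} = 0.3319.
So -0.66 = μ − 0.8779σ and 0.03 = μ + 0.3319σ.
Subtracting: σ = (0.03 − -0.66)/(0.3319 − (-0.8779)) = 0.570.
Then μ = -0.66 − (-0.8779)·0.570 = -0.159.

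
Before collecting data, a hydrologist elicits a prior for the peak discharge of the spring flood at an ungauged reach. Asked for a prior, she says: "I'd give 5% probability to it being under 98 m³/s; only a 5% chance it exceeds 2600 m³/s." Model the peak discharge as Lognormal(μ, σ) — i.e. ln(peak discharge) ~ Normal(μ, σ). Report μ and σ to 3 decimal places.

If T ~ Lognormal(μ,σ) then ln T ~ Normal(μ,σ), so the p-quantile of ln T is μ + z_p·σ.
ln(98) = 4.585 and ln(2600) = 7.863; z_{0.05} = -1.645, z_{0.95} = 1.645.
σ = (7.863 − 4.585)/(1.645 − (-1.645)) = 0.997.
μ = 4.585 − (-1.645)·0.997 = 6.224.

μ ≈ 6.224, σ ≈ 0.997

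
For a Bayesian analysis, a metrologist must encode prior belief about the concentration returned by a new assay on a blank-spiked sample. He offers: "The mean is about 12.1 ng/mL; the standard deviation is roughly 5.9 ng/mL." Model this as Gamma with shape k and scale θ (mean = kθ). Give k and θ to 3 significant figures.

For Gamma(k, scale θ): mean = kθ, variance = kθ², so CV = 1/√k.
CV = SD/mean = 5.9/12.1 = 0.4876, hence k = 1/CV² = 4.21.
Then θ = mean/k = 12.1/4.21 = 2.88.

k ≈ 4.21, θ ≈ 2.88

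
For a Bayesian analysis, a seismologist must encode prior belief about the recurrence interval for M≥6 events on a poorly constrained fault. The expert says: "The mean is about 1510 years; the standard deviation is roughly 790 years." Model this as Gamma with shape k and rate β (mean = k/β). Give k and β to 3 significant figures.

k ≈ 3.65, β ≈ 0.00242

For Gamma(k, rate β): mean = k/β, variance = k/β², so CV = 1/√k.
CV = SD/mean = 790/1510 = 0.5232, hence k = 1/CV² = 3.65.
Then β = k/mean = 3.65/1510 = 0.00242.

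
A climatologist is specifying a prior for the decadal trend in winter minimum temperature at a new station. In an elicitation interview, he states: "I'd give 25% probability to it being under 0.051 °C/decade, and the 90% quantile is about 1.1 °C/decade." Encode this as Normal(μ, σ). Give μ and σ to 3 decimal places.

For Normal(μ,σ), the p-quantile is μ + z_p·σ. Here z_{0.25} = -0.6745, z_{0.9} = 1.282.
So 0.051 = μ − 0.6745σ and 1.1 = μ + 1.282σ.
Subtracting: σ = (1.1 − 0.051)/(1.282 − (-0.6745)) = 0.536.
Then μ = 0.051 − (-0.6745)·0.536 = 0.413.

μ = 0.413, σ = 0.536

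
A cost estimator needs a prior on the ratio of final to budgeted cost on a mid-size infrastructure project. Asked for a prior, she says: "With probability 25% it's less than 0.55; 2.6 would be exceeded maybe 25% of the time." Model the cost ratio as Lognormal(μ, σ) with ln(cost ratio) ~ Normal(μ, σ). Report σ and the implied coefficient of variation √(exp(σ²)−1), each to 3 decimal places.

If T ~ Lognormal(μ,σ) then ln T ~ Normal(μ,σ), so the p-quantile of ln T is μ + z_p·σ.
ln(0.55) = -0.5978 and ln(2.6) = 0.9555; z_{0.25} = -0.6745, z_{0.75} = 0.6745.
σ = (0.9555 − -0.5978)/(0.6745 − (-0.6745)) = 1.151.
μ = -0.5978 − (-0.6745)·1.151 = 0.179.
CV = √(exp(σ²)−1) = √(exp(1.3259)−1) = 1.663.

σ ≈ 1.151, CV ≈ 1.663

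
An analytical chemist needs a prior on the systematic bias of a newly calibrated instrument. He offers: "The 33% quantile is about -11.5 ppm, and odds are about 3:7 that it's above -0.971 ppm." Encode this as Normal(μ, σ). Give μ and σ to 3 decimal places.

μ = -6.697, σ = 10.919

For Normal(μ,σ), the p-quantile is μ + z_p·σ. Here z_{0.33} = -0.4399, z_{0.7} = 0.5244.
So -11.5 = μ − 0.4399σ and -0.971 = μ + 0.5244σ.
Subtracting: σ = (-0.971 − -11.5)/(0.5244 − (-0.4399)) = 10.919.
Then μ = -11.5 − (-0.4399)·10.919 = -6.697.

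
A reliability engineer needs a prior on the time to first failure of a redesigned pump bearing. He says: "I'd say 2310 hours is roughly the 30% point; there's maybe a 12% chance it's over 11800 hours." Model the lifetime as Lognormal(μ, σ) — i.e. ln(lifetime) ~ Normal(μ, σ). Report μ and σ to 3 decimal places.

If T ~ Lognormal(μ,σ) then ln T ~ Normal(μ,σ), so the p-quantile of ln T is μ + z_p·σ.
ln(2310) = 7.745 and ln(11800) = 9.376; z_{0.3} = -0.5244, z_{0.88} = 1.175.
σ = (9.376 − 7.745)/(1.175 − (-0.5244)) = 0.960.
μ = 7.745 − (-0.5244)·0.960 = 8.248.

μ ≈ 8.248, σ ≈ 0.960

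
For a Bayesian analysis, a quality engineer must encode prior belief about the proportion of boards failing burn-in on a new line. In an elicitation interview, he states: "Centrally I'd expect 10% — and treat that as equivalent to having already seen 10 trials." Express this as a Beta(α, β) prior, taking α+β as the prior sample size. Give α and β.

Under the effective-sample-size interpretation, Beta(α, β) has prior mean α/(α+β) and prior sample size α+β.
So α+β = 10 and α/(α+β) = 0.1, giving α = 0.1·10 = 1 and β = 10 − 1 = 9.

α = 1, β = 9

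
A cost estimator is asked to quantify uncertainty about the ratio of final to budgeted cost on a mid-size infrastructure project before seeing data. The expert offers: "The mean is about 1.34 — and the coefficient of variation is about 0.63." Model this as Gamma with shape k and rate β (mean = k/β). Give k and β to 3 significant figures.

For Gamma(k, rate β): mean = k/β, variance = k/β², so CV = 1/√k.
CV = 0.63, hence k = 1/CV² = 2.52.
Then β = k/mean = 2.52/1.34 = 1.88.

k ≈ 2.52, β ≈ 1.88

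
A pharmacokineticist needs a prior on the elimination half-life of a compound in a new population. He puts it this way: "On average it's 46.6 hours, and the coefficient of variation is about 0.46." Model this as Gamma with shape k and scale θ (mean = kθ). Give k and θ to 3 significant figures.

k ≈ 4.73, θ ≈ 9.86

For Gamma(k, scale θ): mean = kθ, variance = kθ², so CV = 1/√k.
CV = 0.46, hence k = 1/CV² = 4.73.
Then θ = mean/k = 46.6/4.73 = 9.86.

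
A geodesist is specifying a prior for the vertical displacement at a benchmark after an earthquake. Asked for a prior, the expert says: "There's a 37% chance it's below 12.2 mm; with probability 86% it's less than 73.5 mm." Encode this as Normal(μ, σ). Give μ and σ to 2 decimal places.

μ = 26.61, σ = 43.41

The p-quantile of Normal(μ,σ) is μ + z_p·σ, with z_{0.37} = -0.3319 and z_{0.86} = 1.08.
Eliminate σ: μ = (z₂·x₁ − z₁·x₂)/(z₂ − z₁) = (1.08·12.2 − (-0.3319)·73.5)/1.412 = 26.61.
Then σ = (x₂ − x₁)/(z₂ − z₁) = (73.5 − 12.2)/1.412 = 43.41.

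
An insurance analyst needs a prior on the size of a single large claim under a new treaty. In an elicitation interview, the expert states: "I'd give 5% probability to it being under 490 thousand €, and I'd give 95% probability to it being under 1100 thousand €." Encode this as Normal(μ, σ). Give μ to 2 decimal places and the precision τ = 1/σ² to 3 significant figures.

μ = 795.00, τ = 2.91e-05

For Normal(μ,σ), the p-quantile is μ + z_p·σ. Here z_{0.05} = -1.645, z_{0.95} = 1.645.
So 490 = μ − 1.645σ and 1100 = μ + 1.645σ.
Subtracting: σ = (1100 − 490)/(1.645 − (-1.645)) = 185.43.
Then μ = 490 − (-1.645)·185.43 = 795.00.
Precision τ = 1/σ² = 1/185.4² = 2.91e-05.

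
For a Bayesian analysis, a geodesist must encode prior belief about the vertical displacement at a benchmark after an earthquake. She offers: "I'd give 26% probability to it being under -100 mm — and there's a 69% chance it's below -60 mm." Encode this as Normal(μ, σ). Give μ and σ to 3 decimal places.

μ = -77.411, σ = 35.112

For Normal(μ,σ), the p-quantile is μ + z_p·σ. Here z_{0.26} = -0.6433, z_{0.69} = 0.4959.
So -100 = μ − 0.6433σ and -60 = μ + 0.4959σ.
Subtracting: σ = (-60 − -100)/(0.4959 − (-0.6433)) = 35.112.
Then μ = -100 − (-0.6433)·35.112 = -77.411.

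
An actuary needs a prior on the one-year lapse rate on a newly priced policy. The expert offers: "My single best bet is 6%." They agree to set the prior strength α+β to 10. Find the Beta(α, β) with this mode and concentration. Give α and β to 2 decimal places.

For α,β > 1 the Beta mode is (α−1)/(α+β−2). With α+β = 10, the mode is (α−1)/8.
Set (α−1)/8 = 0.06 → α = 1 + 0.06·8 = 1.48.
β = 10 − α = 8.52.

α = 1.48, β = 8.52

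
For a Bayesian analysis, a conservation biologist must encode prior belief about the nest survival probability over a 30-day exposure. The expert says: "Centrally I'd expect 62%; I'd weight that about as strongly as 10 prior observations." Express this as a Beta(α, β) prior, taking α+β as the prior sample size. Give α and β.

Under the effective-sample-size interpretation, Beta(α, β) has prior mean α/(α+β) and prior sample size α+β.
So α+β = 10 and α/(α+β) = 0.62, giving α = 0.62·10 = 6.2 and β = 10 − 6.2 = 3.8.

α = 6.2, β = 3.8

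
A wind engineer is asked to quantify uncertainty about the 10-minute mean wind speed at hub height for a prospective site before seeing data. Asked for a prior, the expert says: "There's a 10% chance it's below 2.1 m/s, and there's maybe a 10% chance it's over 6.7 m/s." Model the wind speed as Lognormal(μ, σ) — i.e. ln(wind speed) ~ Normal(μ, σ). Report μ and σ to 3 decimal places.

μ ≈ 1.322, σ ≈ 0.453

If T ~ Lognormal(μ,σ) then ln T ~ Normal(μ,σ), so the p-quantile of ln T is μ + z_p·σ.
ln(2.1) = 0.7419 and ln(6.7) = 1.902; z_{0.1} = -1.282, z_{0.9} = 1.282.
σ = (1.902 − 0.7419)/(1.282 − (-1.282)) = 0.453.
μ = 0.7419 − (-1.282)·0.453 = 1.322.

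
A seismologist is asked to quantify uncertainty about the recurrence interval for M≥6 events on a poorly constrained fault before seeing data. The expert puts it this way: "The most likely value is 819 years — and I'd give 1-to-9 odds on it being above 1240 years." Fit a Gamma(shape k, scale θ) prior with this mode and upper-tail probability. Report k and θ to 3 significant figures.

k ≈ 11.8, θ ≈ 75.6

Gamma(k,θ) with k>1 has mode (k−1)θ, so θ = 819/(k−1).
Need P(X < 1240) = 0.9 with θ tied to k this way. Start at k = 2, θ = 819: P(X<1240) ≈ 0.447.
Too low — raise k to concentrate. Iterating converges to k ≈ 11.8.
Then θ = 819/(11.8−1) ≈ 75.6.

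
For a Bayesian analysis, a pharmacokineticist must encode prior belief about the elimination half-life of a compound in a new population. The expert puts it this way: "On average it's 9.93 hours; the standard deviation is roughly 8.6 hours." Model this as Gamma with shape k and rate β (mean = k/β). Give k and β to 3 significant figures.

k ≈ 1.33, β ≈ 0.134

For Gamma(k, rate β): mean = k/β, variance = k/β², so CV = 1/√k.
CV = SD/mean = 8.6/9.93 = 0.8661, hence k = 1/CV² = 1.33.
Then β = k/mean = 1.33/9.93 = 0.134.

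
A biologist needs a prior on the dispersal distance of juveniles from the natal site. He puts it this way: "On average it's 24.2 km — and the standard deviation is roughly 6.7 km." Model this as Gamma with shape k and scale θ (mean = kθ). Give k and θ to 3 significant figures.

k ≈ 13, θ ≈ 1.85

For Gamma(k, scale θ): mean = kθ, variance = kθ², so CV = 1/√k.
CV = SD/mean = 6.7/24.2 = 0.2769, hence k = 1/CV² = 13.
Then θ = mean/k = 24.2/13 = 1.85.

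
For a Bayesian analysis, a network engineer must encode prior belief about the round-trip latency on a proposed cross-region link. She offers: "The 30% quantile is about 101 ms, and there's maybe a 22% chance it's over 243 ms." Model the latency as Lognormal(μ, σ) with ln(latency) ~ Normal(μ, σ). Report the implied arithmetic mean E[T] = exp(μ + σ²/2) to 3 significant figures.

E[T] ≈ 181 ms

If T ~ Lognormal(μ,σ) then ln T ~ Normal(μ,σ), so the p-quantile of ln T is μ + z_p·σ.
ln(101) = 4.615 and ln(243) = 5.493; z_{0.3} = -0.5244, z_{0.78} = 0.7722.
σ = (5.493 − 4.615)/(0.7722 − (-0.5244)) = 0.677.
μ = 4.615 − (-0.5244)·0.677 = 4.970.
E[T] = exp(μ + σ²/2) = exp(4.970 + 0.2292) = 181 ms.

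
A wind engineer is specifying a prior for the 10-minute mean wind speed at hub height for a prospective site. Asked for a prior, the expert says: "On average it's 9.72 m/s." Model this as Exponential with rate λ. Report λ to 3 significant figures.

Exponential mean = 1/λ, so λ = 1/9.72 = 0.103.

λ ≈ 0.103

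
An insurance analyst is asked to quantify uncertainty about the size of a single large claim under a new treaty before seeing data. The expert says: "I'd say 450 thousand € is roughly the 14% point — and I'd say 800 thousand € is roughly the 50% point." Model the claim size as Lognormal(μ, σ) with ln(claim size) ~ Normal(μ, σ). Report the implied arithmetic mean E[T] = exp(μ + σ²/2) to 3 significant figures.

E[T] ≈ 922 thousand €

If T ~ Lognormal(μ,σ) then ln T ~ Normal(μ,σ), so the p-quantile of ln T is μ + z_p·σ.
ln(450) = 6.109 and ln(800) = 6.685; z_{0.14} = -1.08, z_{0.5} = 0.
σ = (6.685 − 6.109)/(0 − (-1.08)) = 0.533.
μ = 6.109 − (-1.08)·0.533 = 6.685.
E[T] = exp(μ + σ²/2) = exp(6.685 + 0.1418) = 922 thousand €.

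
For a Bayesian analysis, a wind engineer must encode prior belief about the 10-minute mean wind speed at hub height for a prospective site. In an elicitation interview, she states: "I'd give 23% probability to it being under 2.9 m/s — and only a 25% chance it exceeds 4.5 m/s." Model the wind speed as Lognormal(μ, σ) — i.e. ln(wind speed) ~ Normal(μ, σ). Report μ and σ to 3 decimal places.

If T ~ Lognormal(μ,σ) then ln T ~ Normal(μ,σ), so the p-quantile of ln T is μ + z_p·σ.
ln(2.9) = 1.065 and ln(4.5) = 1.504; z_{0.23} = -0.7388, z_{0.75} = 0.6745.
σ = (1.504 − 1.065)/(0.6745 − (-0.7388)) = 0.311.
μ = 1.065 − (-0.7388)·0.311 = 1.294.

μ ≈ 1.294, σ ≈ 0.311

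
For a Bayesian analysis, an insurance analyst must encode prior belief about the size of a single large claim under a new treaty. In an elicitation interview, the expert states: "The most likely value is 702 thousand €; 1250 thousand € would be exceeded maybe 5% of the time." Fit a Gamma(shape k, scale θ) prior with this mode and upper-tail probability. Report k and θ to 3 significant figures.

k ≈ 9.38, θ ≈ 83.8

Gamma(k,θ) with k>1 has mode (k−1)θ, so θ = 702/(k−1).
Need P(X < 1250) = 0.95 with θ tied to k this way. Start at k = 2, θ = 702: P(X<1250) ≈ 0.531.
Too low — raise k to concentrate. Iterating converges to k ≈ 9.38.
Then θ = 702/(9.38−1) ≈ 83.8.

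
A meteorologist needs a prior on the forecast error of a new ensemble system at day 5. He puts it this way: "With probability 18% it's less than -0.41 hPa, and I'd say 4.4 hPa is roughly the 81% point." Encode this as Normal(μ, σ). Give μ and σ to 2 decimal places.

μ = 2.05, σ = 2.68

The p-quantile of Normal(μ,σ) is μ + z_p·σ, with z_{0.18} = -0.9154 and z_{0.81} = 0.8779.
Eliminate σ: μ = (z₂·x₁ − z₁·x₂)/(z₂ − z₁) = (0.8779·-0.41 − (-0.9154)·4.4)/1.793 = 2.05.
Then σ = (x₂ − x₁)/(z₂ − z₁) = (4.4 − -0.41)/1.793 = 2.68.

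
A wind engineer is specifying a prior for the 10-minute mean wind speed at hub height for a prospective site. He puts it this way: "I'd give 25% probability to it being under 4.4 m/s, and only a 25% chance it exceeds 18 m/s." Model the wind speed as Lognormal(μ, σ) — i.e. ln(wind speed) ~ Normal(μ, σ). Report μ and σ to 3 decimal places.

μ ≈ 2.186, σ ≈ 1.044

If T ~ Lognormal(μ,σ) then ln T ~ Normal(μ,σ), so the p-quantile of ln T is μ + z_p·σ.
ln(4.4) = 1.482 and ln(18) = 2.89; z_{0.25} = -0.6745, z_{0.75} = 0.6745.
σ = (2.89 − 1.482)/(0.6745 − (-0.6745)) = 1.044.
μ = 1.482 − (-0.6745)·1.044 = 2.186.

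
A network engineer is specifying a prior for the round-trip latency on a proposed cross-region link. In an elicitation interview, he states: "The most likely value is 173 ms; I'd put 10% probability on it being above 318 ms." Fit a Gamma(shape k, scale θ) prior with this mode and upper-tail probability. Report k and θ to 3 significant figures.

k ≈ 6.15, θ ≈ 33.6

Gamma(k,θ) with k>1 has mode (k−1)θ, so θ = 173/(k−1).
Need P(X < 318) = 0.9 with θ tied to k this way. Start at k = 2, θ = 173: P(X<318) ≈ 0.548.
Too low — raise k to concentrate. Iterating converges to k ≈ 6.15.
Then θ = 173/(6.15−1) ≈ 33.6.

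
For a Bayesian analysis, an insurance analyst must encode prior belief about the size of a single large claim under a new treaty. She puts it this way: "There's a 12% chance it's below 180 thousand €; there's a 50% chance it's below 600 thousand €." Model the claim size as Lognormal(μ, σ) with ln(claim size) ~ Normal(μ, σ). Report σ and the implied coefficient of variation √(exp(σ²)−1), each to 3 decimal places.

σ ≈ 1.025, CV ≈ 1.363

If T ~ Lognormal(μ,σ) then ln T ~ Normal(μ,σ), so the p-quantile of ln T is μ + z_p·σ.
ln(180) = 5.193 and ln(600) = 6.397; z_{0.12} = -1.175, z_{0.5} = 0.
σ = (6.397 − 5.193)/(0 − (-1.175)) = 1.025.
μ = 5.193 − (-1.175)·1.025 = 6.397.
CV = √(exp(σ²)−1) = √(exp(1.0499)−1) = 1.363.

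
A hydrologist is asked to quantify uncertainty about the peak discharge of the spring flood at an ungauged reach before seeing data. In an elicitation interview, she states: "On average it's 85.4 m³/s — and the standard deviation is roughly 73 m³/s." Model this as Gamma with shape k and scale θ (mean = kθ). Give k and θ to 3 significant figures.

k ≈ 1.37, θ ≈ 62.4

For Gamma(k, scale θ): mean = kθ, variance = kθ², so CV = 1/√k.
CV = SD/mean = 73/85.4 = 0.8548, hence k = 1/CV² = 1.37.
Then θ = mean/k = 85.4/1.37 = 62.4.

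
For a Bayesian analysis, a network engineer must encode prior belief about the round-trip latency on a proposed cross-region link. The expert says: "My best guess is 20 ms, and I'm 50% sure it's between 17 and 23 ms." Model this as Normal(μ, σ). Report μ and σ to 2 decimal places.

μ = 20.00, σ = 4.45

A symmetric 50% interval runs μ ± z·σ with z = 0.6745.
Half-width = 3, so σ = 3/0.6745 = 4.45.
μ is the stated best guess, 20.00.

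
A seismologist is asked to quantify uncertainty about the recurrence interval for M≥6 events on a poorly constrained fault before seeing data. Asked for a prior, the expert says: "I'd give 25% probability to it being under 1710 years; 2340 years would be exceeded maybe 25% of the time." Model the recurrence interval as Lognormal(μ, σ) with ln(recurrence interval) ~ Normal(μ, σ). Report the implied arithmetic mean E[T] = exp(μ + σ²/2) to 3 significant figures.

E[T] ≈ 2060 years

If T ~ Lognormal(μ,σ) then ln T ~ Normal(μ,σ), so the p-quantile of ln T is μ + z_p·σ.
ln(1710) = 7.444 and ln(2340) = 7.758; z_{0.25} = -0.6745, z_{0.75} = 0.6745.
σ = (7.758 − 7.444)/(0.6745 − (-0.6745)) = 0.233.
μ = 7.444 − (-0.6745)·0.233 = 7.601.
E[T] = exp(μ + σ²/2) = exp(7.601 + 0.0270) = 2060 years.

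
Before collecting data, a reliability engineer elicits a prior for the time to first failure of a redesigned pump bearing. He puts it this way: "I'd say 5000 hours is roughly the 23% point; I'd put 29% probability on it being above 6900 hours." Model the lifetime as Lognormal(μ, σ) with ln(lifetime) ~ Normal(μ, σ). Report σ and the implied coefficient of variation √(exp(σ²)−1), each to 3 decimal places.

σ ≈ 0.249, CV ≈ 0.253

If T ~ Lognormal(μ,σ) then ln T ~ Normal(μ,σ), so the p-quantile of ln T is μ + z_p·σ.
ln(5000) = 8.517 and ln(6900) = 8.839; z_{0.23} = -0.7388, z_{0.71} = 0.5534.
σ = (8.839 − 8.517)/(0.5534 − (-0.7388)) = 0.249.
μ = 8.517 − (-0.7388)·0.249 = 8.701.
CV = √(exp(σ²)−1) = √(exp(0.0621)−1) = 0.253.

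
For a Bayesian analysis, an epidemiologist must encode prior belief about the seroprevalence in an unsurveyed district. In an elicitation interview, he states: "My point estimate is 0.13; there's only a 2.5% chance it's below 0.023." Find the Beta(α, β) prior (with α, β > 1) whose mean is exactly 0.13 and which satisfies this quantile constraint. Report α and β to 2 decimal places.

α ≈ 2.46, β ≈ 16.44

With mean 0.13 fixed, write α = 0.13s, β = 0.87s where s = α+β.
Need P(θ < 0.023) = 0.025 under Beta(0.13s, 0.87s). Normal approximation: (q−m)/√(m(1−m)/s) ≈ z_{0.025} = -1.96, so s ≈ 0.13·0.87·(-1.96)²/(0.023−0.13)² = 37.9.
At s = 37.9: P(θ<0.023) ≈ 0.002. Adjusting to match 0.025 gives s ≈ 18.89.
So α = 0.13·18.89 ≈ 2.46, β = 0.87·18.89 ≈ 16.44.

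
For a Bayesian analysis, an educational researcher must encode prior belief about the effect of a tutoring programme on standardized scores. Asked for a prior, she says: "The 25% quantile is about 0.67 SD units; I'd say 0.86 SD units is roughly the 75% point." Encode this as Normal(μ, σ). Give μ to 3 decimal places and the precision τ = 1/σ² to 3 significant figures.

The p-quantile of Normal(μ,σ) is μ + z_p·σ, with z_{0.25} = -0.6745 and z_{0.75} = 0.6745.
Eliminate σ: μ = (z₂·x₁ − z₁·x₂)/(z₂ − z₁) = (0.6745·0.67 − (-0.6745)·0.86)/1.349 = 0.765.
Then σ = (x₂ − x₁)/(z₂ − z₁) = (0.86 − 0.67)/1.349 = 0.141.
Precision τ = 1/σ² = 1/0.1408² = 50.4.

μ = 0.765, τ = 50.4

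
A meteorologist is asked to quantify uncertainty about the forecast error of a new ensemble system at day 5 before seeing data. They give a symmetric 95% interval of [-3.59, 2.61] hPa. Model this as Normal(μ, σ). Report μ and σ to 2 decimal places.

μ = -0.49, σ = 1.58

A symmetric 95% interval runs μ ± z·σ with z = 1.96.
Half-width = 3.1, so σ = 3.1/1.96 = 1.58.
μ is the interval midpoint, -0.49.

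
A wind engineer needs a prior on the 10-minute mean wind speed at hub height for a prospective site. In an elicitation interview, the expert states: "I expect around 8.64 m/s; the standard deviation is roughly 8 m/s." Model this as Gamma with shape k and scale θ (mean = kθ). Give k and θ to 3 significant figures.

For Gamma(k, scale θ): mean = kθ, variance = kθ², so CV = 1/√k.
CV = SD/mean = 8/8.64 = 0.9259, hence k = 1/CV² = 1.17.
Then θ = mean/k = 8.64/1.17 = 7.41.

k ≈ 1.17, θ ≈ 7.41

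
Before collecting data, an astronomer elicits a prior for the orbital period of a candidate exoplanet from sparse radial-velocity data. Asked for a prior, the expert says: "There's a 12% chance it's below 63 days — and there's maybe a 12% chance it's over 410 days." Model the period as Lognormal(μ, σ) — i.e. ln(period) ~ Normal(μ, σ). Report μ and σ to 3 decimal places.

If T ~ Lognormal(μ,σ) then ln T ~ Normal(μ,σ), so the p-quantile of ln T is μ + z_p·σ.
ln(63) = 4.143 and ln(410) = 6.016; z_{0.12} = -1.175, z_{0.88} = 1.175.
σ = (6.016 − 4.143)/(1.175 − (-1.175)) = 0.797.
μ = 4.143 − (-1.175)·0.797 = 5.080.

μ ≈ 5.080, σ ≈ 0.797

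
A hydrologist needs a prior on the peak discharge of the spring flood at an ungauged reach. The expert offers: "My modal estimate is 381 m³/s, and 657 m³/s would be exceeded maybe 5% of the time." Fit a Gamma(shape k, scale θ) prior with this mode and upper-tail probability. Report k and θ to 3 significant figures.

k ≈ 10.4, θ ≈ 40.5

Gamma(k,θ) with k>1 has mode (k−1)θ, so θ = 381/(k−1).
Need P(X < 657) = 0.95 with θ tied to k this way. Start at k = 2, θ = 381: P(X<657) ≈ 0.514.
Too low — raise k to concentrate. Iterating converges to k ≈ 10.4.
Then θ = 381/(10.4−1) ≈ 40.5.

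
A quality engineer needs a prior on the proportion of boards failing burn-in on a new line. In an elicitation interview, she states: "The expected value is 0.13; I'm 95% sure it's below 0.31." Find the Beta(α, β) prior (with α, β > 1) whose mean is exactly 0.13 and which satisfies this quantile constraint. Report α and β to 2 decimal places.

With mean 0.13 fixed, write α = 0.13s, β = 0.87s where s = α+β.
Need P(θ < 0.31) = 0.95 under Beta(0.13s, 0.87s). Normal approximation: (q−m)/√(m(1−m)/s) ≈ z_{0.95} = 1.64, so s ≈ 0.13·0.87·(1.64)²/(0.31−0.13)² = 9.4.
At s = 9.4: P(θ<0.31) ≈ 0.931. Adjusting to match 0.95 gives s ≈ 12.31.
So α = 0.13·12.31 ≈ 1.60, β = 0.87·12.31 ≈ 10.71.

α ≈ 1.60, β ≈ 10.71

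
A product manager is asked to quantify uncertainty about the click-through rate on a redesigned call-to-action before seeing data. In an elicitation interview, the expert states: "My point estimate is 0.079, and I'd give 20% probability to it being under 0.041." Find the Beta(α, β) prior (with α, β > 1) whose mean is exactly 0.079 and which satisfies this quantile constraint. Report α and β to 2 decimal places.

With mean 0.079 fixed, write α = 0.079s, β = 0.921s where s = α+β.
Need P(θ < 0.041) = 0.2 under Beta(0.079s, 0.921s). Normal approximation: (q−m)/√(m(1−m)/s) ≈ z_{0.2} = -0.842, so s ≈ 0.079·0.921·(-0.842)²/(0.041−0.079)² = 35.7.
At s = 35.7: P(θ<0.041) ≈ 0.203. Adjusting to match 0.2 gives s ≈ 36.34.
So α = 0.079·36.34 ≈ 2.87, β = 0.921·36.34 ≈ 33.47.

α ≈ 2.87, β ≈ 33.47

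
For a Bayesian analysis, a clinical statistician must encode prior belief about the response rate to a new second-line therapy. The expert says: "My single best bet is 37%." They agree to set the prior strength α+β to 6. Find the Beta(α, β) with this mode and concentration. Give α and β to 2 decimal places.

α = 2.48, β = 3.52

For α,β > 1 the Beta mode is (α−1)/(α+β−2). With α+β = 6, the mode is (α−1)/4.
Set (α−1)/4 = 0.37 → α = 1 + 0.37·4 = 2.48.
β = 6 − α = 3.52.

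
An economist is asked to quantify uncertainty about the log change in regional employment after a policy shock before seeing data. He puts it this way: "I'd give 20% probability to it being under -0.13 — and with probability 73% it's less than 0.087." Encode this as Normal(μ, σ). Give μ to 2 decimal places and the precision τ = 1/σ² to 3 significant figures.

For Normal(μ,σ), the p-quantile is μ + z_p·σ. Here z_{0.2} = -0.8416, z_{0.73} = 0.6128.
So -0.13 = μ − 0.8416σ and 0.087 = μ + 0.6128σ.
Subtracting: σ = (0.087 − -0.13)/(0.6128 − (-0.8416)) = 0.15.
Then μ = -0.13 − (-0.8416)·0.15 = -0.00.
Precision τ = 1/σ² = 1/0.1492² = 44.9.

μ = -0.00, τ = 44.9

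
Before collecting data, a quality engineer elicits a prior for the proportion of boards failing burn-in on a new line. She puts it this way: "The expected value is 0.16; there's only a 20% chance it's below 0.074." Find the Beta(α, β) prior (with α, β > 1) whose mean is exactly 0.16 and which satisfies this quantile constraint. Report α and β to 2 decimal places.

With mean 0.16 fixed, write α = 0.16s, β = 0.84s where s = α+β.
Need P(θ < 0.074) = 0.2 under Beta(0.16s, 0.84s). Normal approximation: (q−m)/√(m(1−m)/s) ≈ z_{0.2} = -0.842, so s ≈ 0.16·0.84·(-0.842)²/(0.074−0.16)² = 12.9.
At s = 12.9: P(θ<0.074) ≈ 0.202. Adjusting to match 0.2 gives s ≈ 13.04.
So α = 0.16·13.04 ≈ 2.09, β = 0.84·13.04 ≈ 10.95.

α ≈ 2.09, β ≈ 10.95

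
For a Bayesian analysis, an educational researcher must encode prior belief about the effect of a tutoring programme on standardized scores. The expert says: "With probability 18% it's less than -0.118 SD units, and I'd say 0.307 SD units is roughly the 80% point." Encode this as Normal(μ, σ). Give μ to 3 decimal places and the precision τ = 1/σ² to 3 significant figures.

μ = 0.103, τ = 17.1

The p-quantile of Normal(μ,σ) is μ + z_p·σ, with z_{0.18} = -0.9154 and z_{0.8} = 0.8416.
Eliminate σ: μ = (z₂·x₁ − z₁·x₂)/(z₂ − z₁) = (0.8416·-0.118 − (-0.9154)·0.307)/1.757 = 0.103.
Then σ = (x₂ − x₁)/(z₂ − z₁) = (0.307 − -0.118)/1.757 = 0.242.
Precision τ = 1/σ² = 1/0.2419² = 17.1.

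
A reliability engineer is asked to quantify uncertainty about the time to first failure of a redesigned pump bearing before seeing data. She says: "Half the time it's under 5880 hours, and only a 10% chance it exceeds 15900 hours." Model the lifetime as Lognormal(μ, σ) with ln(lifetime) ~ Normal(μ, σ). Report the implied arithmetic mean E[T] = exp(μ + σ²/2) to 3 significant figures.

E[T] ≈ 7950 hours

If T ~ Lognormal(μ,σ) then ln T ~ Normal(μ,σ), so the p-quantile of ln T is μ + z_p·σ.
ln(5880) = 8.679 and ln(15900) = 9.674; z_{0.5} = 0, z_{0.9} = 1.282.
σ = (9.674 − 8.679)/(1.282 − (0)) = 0.776.
μ = 8.679 − (0)·0.776 = 8.679.
E[T] = exp(μ + σ²/2) = exp(8.679 + 0.3013) = 7950 hours.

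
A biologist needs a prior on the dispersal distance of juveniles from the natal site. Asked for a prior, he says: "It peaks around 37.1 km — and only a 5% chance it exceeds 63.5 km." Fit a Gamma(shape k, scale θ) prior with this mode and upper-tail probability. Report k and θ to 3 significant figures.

Gamma(k,θ) with k>1 has mode (k−1)θ, so θ = 37.1/(k−1).
Need P(X < 63.5) = 0.95 with θ tied to k this way. Start at k = 2, θ = 37.1: P(X<63.5) ≈ 0.510.
Too low — raise k to concentrate. Iterating converges to k ≈ 10.7.
Then θ = 37.1/(10.7−1) ≈ 3.84.

k ≈ 10.7, θ ≈ 3.84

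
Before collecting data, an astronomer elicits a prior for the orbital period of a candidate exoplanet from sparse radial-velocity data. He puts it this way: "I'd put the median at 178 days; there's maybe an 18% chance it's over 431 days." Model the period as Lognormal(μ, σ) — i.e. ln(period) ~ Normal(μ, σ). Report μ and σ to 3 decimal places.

μ ≈ 5.182, σ ≈ 0.966

If T ~ Lognormal(μ,σ) then ln T ~ Normal(μ,σ), so the p-quantile of ln T is μ + z_p·σ.
ln(178) = 5.182 and ln(431) = 6.066; z_{0.5} = 0, z_{0.82} = 0.9154.
σ = (6.066 − 5.182)/(0.9154 − (0)) = 0.966.
μ = 5.182 − (0)·0.966 = 5.182.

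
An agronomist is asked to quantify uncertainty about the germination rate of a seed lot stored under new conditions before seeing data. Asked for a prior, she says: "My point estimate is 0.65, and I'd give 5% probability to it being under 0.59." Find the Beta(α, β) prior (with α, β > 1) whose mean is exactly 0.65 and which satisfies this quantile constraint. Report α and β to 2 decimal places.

With mean 0.65 fixed, write α = 0.65s, β = 0.35s where s = α+β.
Need P(θ < 0.59) = 0.05 under Beta(0.65s, 0.35s). Normal approximation: (q−m)/√(m(1−m)/s) ≈ z_{0.05} = -1.64, so s ≈ 0.65·0.35·(-1.64)²/(0.59−0.65)² = 171.0.
At s = 171.0: P(θ<0.59) ≈ 0.052. Adjusting to match 0.05 gives s ≈ 175.71.
So α = 0.65·175.71 ≈ 114.21, β = 0.35·175.71 ≈ 61.50.

α ≈ 114.21, β ≈ 61.50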